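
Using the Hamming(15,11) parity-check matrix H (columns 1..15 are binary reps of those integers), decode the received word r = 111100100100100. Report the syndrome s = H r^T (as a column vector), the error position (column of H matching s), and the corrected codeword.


s = (0, 1, 0, 0)^T, error position = 4, corrected codeword c = 111000100100100

Compute s = H r^T mod 2 one row at a time:
  s_1 = 0 + 0 + 1 + 0 + 0 + 1 + 0 + 0 = 2 ≡ 0 (mod 2).
  s_2 = 1 + 0 + 0 + 1 + 0 + 1 + 0 + 0 = 3 ≡ 1 (mod 2).
  s_3 = 1 + 1 + 0 + 1 + 1 + 0 + 0 + 0 = 4 ≡ 0 (mod 2).
  s_4 = 1 + 1 + 0 + 1 + 0 + 0 + 1 + 0 = 4 ≡ 0 (mod 2).
s = (0, 1, 0, 0)^T — this equals column 4 of H (binary 0100), so error is at position 4.
Correct: flip bit 4 of r = 111100100100100 to get c = 111000100100100.


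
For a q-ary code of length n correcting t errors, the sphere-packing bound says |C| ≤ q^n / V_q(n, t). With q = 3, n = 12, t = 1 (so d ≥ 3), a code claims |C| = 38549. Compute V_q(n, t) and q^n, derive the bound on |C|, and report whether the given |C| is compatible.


V_q(n, t) = 25, q^n = 531441, Hamming bound = 21257, |C| = 38549 > bound (violated).

Step 1: Compute V_q(n, t) = Σ_{j=0}^1 C(n, j) (q−1)^j.
  j = 0: C(12,0)·(2)^0 = 1·1 = 1.
  j = 1: C(12,1)·(2)^1 = 12·2 = 24.
  V_q(n, t) = 1 + 24 = 25.
Step 2: q^n = 3^12 = 531441.
Step 3: Hamming bound ⌊q^n / V_q(n,t)⌋ = ⌊531441/25⌋ = 21257.
Step 4: Compare |C| = 38549 to 21257: violated.
The claimed |C| lies above the Hamming bound, so no 3-ary code of length 12 with d ≥ 3 can have 38549 codewords.


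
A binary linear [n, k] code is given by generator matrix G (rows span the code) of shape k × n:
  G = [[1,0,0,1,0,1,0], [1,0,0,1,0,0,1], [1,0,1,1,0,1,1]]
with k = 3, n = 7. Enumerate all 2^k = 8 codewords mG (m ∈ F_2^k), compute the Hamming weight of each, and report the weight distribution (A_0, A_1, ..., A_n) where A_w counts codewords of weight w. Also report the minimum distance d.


Weight distribution: A_0 = 1, A_2 = 3, A_3 = 3, A_5 = 1. Minimum distance d = 2.

Enumerate all 2^3 = 8 messages m ∈ F_2^3.
For each, compute codeword c = mG in F_2^7, then tally its weight.
  m = 000 → c = 0000000, weight = 0.
  m = 100 → c = 1001010, weight = 3.
  m = 010 → c = 1001001, weight = 3.
  m = 110 → c = 0000011, weight = 2.
  m = 001 → c = 1011011, weight = 5.
  m = 101 → c = 0010001, weight = 2.
  m = 011 → c = 0010010, weight = 2.
  m = 111 → c = 1011000, weight = 3.
Tally weights:
  weight 0: 1 codewords.
  weight 2: 3 codewords.
  weight 3: 3 codewords.
  weight 5: 1 codewords.
Minimum distance d = smallest w > 0 with A_w > 0 = 2.
Sanity: Σ A_w = 8 = 2^3 = 8 ✓.


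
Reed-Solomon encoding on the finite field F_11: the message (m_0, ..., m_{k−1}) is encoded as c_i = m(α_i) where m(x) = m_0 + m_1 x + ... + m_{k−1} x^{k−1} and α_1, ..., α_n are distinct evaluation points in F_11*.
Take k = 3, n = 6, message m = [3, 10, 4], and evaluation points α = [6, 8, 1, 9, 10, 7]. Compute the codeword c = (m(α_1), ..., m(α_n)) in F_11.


c = [9, 9, 6, 10, 8, 5]

Message polynomial: m(x) = 3 + 10·x + 4·x^2 (mod 11).
For each evaluation point α_i, compute m(α_i) mod 11:
  α_1 = 6: Horner steps 4 → 1 → 9, so m(6) = 9.
  α_2 = 8: Horner steps 4 → 9 → 9, so m(8) = 9.
  α_3 = 1: Horner steps 4 → 3 → 6, so m(1) = 6.
  α_4 = 9: Horner steps 4 → 2 → 10, so m(9) = 10.
  α_5 = 10: Horner steps 4 → 6 → 8, so m(10) = 8.
  α_6 = 7: Horner steps 4 → 5 → 5, so m(7) = 5.
Codeword c = [9, 9, 6, 10, 8, 5] ∈ F_11^6.


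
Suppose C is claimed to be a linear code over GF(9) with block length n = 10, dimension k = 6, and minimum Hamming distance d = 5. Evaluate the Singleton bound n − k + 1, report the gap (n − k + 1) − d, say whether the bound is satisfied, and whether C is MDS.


Singleton RHS = n − k + 1 = 5, slack = 0, bound satisfied, MDS.

Singleton bound: d ≤ n − k + 1.
Here n = 10, k = 6, so n − k + 1 = 5.
Given d = 5, check d ≤ 5: YES.
Slack = (n − k + 1) − d = 0.
The code is MDS (slack = 0).
Description: the claimed parameters are [10, 6, 5]_9; such a code would be MDS (meets Singleton bound).


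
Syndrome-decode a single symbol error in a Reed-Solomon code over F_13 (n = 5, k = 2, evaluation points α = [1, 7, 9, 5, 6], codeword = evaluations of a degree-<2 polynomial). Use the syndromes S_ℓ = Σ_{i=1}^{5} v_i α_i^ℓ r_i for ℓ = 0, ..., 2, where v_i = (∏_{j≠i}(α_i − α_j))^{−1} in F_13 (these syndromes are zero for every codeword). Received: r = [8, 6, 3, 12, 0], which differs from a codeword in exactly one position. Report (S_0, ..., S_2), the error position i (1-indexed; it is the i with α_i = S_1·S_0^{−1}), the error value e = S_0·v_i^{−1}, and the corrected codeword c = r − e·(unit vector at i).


S = (9, 11, 12), error at position 2, error magnitude e = 5, c = [8, 1, 3, 12, 0].

Step 1: column multipliers v_i = (∏_{j≠i}(α_i − α_j))^{−1} mod 13.
  i = 1 (α = 1): (1−7)(1−9)(1−5)(1−6) = (−6)·(−8)·(−4)·(−5) = 960 ≡ 11, so v_1 = 11^{−1} = 6 (mod 13).
  i = 2 (α = 7): (7−1)(7−9)(7−5)(7−6) = 6·(−2)·2·1 = −24 ≡ 2, so v_2 = 2^{−1} = 7 (mod 13).
  i = 3 (α = 9): (9−1)(9−7)(9−5)(9−6) = 8·2·4·3 = 192 ≡ 10, so v_3 = 10^{−1} = 4 (mod 13).
  i = 4 (α = 5): (5−1)(5−7)(5−9)(5−6) = 4·(−2)·(−4)·(−1) = −32 ≡ 7, so v_4 = 7^{−1} = 2 (mod 13).
  i = 5 (α = 6): (6−1)(6−7)(6−9)(6−5) = 5·(−1)·(−3)·1 = 15 ≡ 2, so v_5 = 2^{−1} = 7 (mod 13).
  v = [6, 7, 4, 2, 7].
Step 2: syndromes of r = [8, 6, 3, 12, 0] (all sums mod 13).
  S_0 = Σ v_i r_i = 6·8 + 7·6 + 4·3 + 2·12 + 7·0 = 126 ≡ 9.
  S_1 = Σ v_i α_i r_i = 6·1·8 + 7·7·6 + 4·9·3 + 2·5·12 + 7·6·0 = 570 ≡ 11.
  α_i^2 mod 13 = [1, 10, 3, 12, 10].
  S_2 = Σ v_i α_i^2 r_i = 6·1·8 + 7·10·6 + 4·3·3 + 2·12·12 + 7·10·0 = 792 ≡ 12.
  S = (9, 11, 12) ≠ 0, so r is not a codeword (an error is present).
Step 3: locate the error. For a single error e at position i, S_ℓ = v_i·e·α_i^ℓ, so α_err = S_1/S_0.
  S_0^{−1} = 9^{−1} = 3 (mod 13), so α_err = 11·3 = 33 ≡ 7 = α_2. Error position i = 2.
  Consistency check: S_2/S_1 = 12·6 = 72 ≡ 7 = α_err ✓ (single-error assumption holds).
Step 4: error magnitude e = S_0/v_2 = S_0·∏_{j≠2}(α_2 − α_j) = 9·2 = 18 ≡ 5 (mod 13).
Step 5: correct position 2: c_2 = r_2 − e = 6 − 5 ≡ 1 (mod 13). Hence c = [8, 1, 3, 12, 0].
  Check: interpolating c through the α_i gives m(x) = 7 + 1·x (degree < 2) with m(α_i) = c_i for every i, so c is indeed a codeword.


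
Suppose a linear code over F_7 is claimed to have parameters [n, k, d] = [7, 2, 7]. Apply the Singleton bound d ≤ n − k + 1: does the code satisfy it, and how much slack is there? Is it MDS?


Singleton RHS = n − k + 1 = 6, slack = -1, bound violated (no such code; not MDS).

Singleton bound: d ≤ n − k + 1.
Here n = 7, k = 2, so n − k + 1 = 6.
Given d = 7, check d ≤ 6: NO.
Slack = (n − k + 1) − d = -1.
The slack is negative: d = 7 exceeds n − k + 1 = 6 by 1, so the Singleton bound is violated and no linear [7, 2, 7]_7 code can exist. In particular it is not MDS (MDS requires d = n − k + 1 exactly).
Description: the claimed parameters are [7, 2, 7]_7; such a code would be impossible (violates the Singleton bound).


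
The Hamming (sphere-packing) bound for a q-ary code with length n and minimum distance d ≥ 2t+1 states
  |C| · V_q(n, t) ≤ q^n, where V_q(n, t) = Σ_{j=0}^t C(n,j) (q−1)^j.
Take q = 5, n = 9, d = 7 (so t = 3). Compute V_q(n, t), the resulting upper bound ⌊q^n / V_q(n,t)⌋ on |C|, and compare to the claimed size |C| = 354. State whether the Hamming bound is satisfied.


V_q(n, t) = 5989, q^n = 1953125, Hamming bound = 326, |C| = 354 > bound (violated).

Step 1: Compute V_q(n, t) = Σ_{j=0}^3 C(n, j) (q−1)^j.
  j = 0: C(9,0)·(4)^0 = 1·1 = 1.
  j = 1: C(9,1)·(4)^1 = 9·4 = 36.
  j = 2: C(9,2)·(4)^2 = 36·16 = 576.
  j = 3: C(9,3)·(4)^3 = 84·64 = 5376.
  V_q(n, t) = 1 + 36 + 576 + 5376 = 5989.
Step 2: q^n = 5^9 = 1953125.
Step 3: Hamming bound ⌊q^n / V_q(n,t)⌋ = ⌊1953125/5989⌋ = 326.
Step 4: Compare |C| = 354 to 326: violated.
The claimed |C| lies above the Hamming bound, so no 5-ary code of length 9 with d ≥ 7 can have 354 codewords.


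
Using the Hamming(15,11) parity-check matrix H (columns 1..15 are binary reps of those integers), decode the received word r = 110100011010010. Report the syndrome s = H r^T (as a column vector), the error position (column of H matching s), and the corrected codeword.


s = (0, 0, 1, 1)^T, error position = 3, corrected codeword c = 111100011010010

Compute s = H r^T mod 2 one row at a time:
  s_1 = 1 + 1 + 0 + 1 + 0 + 0 + 1 + 0 = 4 ≡ 0 (mod 2).
  s_2 = 1 + 0 + 0 + 0 + 0 + 0 + 1 + 0 = 2 ≡ 0 (mod 2).
  s_3 = 1 + 0 + 0 + 0 + 0 + 1 + 1 + 0 = 3 ≡ 1 (mod 2).
  s_4 = 1 + 0 + 0 + 0 + 1 + 1 + 0 + 0 = 3 ≡ 1 (mod 2).
s = (0, 0, 1, 1)^T — this equals column 3 of H (binary 0011), so error is at position 3.
Correct: flip bit 3 of r = 110100011010010 to get c = 111100011010010.


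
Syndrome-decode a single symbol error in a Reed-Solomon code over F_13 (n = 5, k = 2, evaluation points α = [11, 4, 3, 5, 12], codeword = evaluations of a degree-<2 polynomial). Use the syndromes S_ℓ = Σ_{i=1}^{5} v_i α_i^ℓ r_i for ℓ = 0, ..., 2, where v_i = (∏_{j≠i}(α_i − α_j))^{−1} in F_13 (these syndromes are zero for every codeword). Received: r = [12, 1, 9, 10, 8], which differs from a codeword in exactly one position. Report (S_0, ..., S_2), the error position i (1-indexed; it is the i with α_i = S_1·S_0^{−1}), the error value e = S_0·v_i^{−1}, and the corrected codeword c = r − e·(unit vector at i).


S = (4, 12, 10), error at position 3, error magnitude e = 4, c = [12, 1, 5, 10, 8].

Step 1: column multipliers v_i = (∏_{j≠i}(α_i − α_j))^{−1} mod 13.
  i = 1 (α = 11): (11−4)(11−3)(11−5)(11−12) = 7·8·6·(−1) = −336 ≡ 2, so v_1 = 2^{−1} = 7 (mod 13).
  i = 2 (α = 4): (4−11)(4−3)(4−5)(4−12) = (−7)·1·(−1)·(−8) = −56 ≡ 9, so v_2 = 9^{−1} = 3 (mod 13).
  i = 3 (α = 3): (3−11)(3−4)(3−5)(3−12) = (−8)·(−1)·(−2)·(−9) = 144 ≡ 1, so v_3 = 1^{−1} = 1 (mod 13).
  i = 4 (α = 5): (5−11)(5−4)(5−3)(5−12) = (−6)·1·2·(−7) = 84 ≡ 6, so v_4 = 6^{−1} = 11 (mod 13).
  i = 5 (α = 12): (12−11)(12−4)(12−3)(12−5) = 1·8·9·7 = 504 ≡ 10, so v_5 = 10^{−1} = 4 (mod 13).
  v = [7, 3, 1, 11, 4].
Step 2: syndromes of r = [12, 1, 9, 10, 8] (all sums mod 13).
  S_0 = Σ v_i r_i = 7·12 + 3·1 + 1·9 + 11·10 + 4·8 = 238 ≡ 4.
  S_1 = Σ v_i α_i r_i = 7·11·12 + 3·4·1 + 1·3·9 + 11·5·10 + 4·12·8 = 1897 ≡ 12.
  α_i^2 mod 13 = [4, 3, 9, 12, 1].
  S_2 = Σ v_i α_i^2 r_i = 7·4·12 + 3·3·1 + 1·9·9 + 11·12·10 + 4·1·8 = 1778 ≡ 10.
  S = (4, 12, 10) ≠ 0, so r is not a codeword (an error is present).
Step 3: locate the error. For a single error e at position i, S_ℓ = v_i·e·α_i^ℓ, so α_err = S_1/S_0.
  S_0^{−1} = 4^{−1} = 10 (mod 13), so α_err = 12·10 = 120 ≡ 3 = α_3. Error position i = 3.
  Consistency check: S_2/S_1 = 10·12 = 120 ≡ 3 = α_err ✓ (single-error assumption holds).
Step 4: error magnitude e = S_0/v_3 = S_0·∏_{j≠3}(α_3 − α_j) = 4·1 = 4 ≡ 4 (mod 13).
Step 5: correct position 3: c_3 = r_3 − e = 9 − 4 ≡ 5 (mod 13). Hence c = [12, 1, 5, 10, 8].
  Check: interpolating c through the α_i gives m(x) = 4 + 9·x (degree < 2) with m(α_i) = c_i for every i, so c is indeed a codeword.


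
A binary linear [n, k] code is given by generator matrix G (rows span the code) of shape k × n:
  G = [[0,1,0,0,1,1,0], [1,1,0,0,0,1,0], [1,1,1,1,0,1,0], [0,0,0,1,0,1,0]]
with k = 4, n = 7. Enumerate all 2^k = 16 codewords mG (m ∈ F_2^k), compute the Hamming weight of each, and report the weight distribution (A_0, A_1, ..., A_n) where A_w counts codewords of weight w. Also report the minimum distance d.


Weight distribution: A_0 = 1, A_2 = 4, A_3 = 6, A_4 = 3, A_5 = 2. Minimum distance d = 2.

Enumerate all 2^4 = 16 messages m ∈ F_2^4.
For each, compute codeword c = mG in F_2^7, then tally its weight.
  m = 0000 → c = 0000000, weight = 0.
  m = 1000 → c = 0100110, weight = 3.
  m = 0100 → c = 1100010, weight = 3.
  m = 1100 → c = 1000100, weight = 2.
  m = 0010 → c = 1111010, weight = 5.
  m = 1010 → c = 1011100, weight = 4.
  m = 0110 → c = 0011000, weight = 2.
  m = 1110 → c = 0111110, weight = 5.
  m = 0001 → c = 0001010, weight = 2.
  m = 1001 → c = 0101100, weight = 3.
  m = 0101 → c = 1101000, weight = 3.
  m = 1101 → c = 1001110, weight = 4.
  m = 0011 → c = 1110000, weight = 3.
  m = 1011 → c = 1010110, weight = 4.
  m = 0111 → c = 0010010, weight = 2.
  m = 1111 → c = 0110100, weight = 3.
Tally weights:
  weight 0: 1 codewords.
  weight 2: 4 codewords.
  weight 3: 6 codewords.
  weight 4: 3 codewords.
  weight 5: 2 codewords.
Minimum distance d = smallest w > 0 with A_w > 0 = 2.
Sanity: Σ A_w = 16 = 2^4 = 16 ✓.


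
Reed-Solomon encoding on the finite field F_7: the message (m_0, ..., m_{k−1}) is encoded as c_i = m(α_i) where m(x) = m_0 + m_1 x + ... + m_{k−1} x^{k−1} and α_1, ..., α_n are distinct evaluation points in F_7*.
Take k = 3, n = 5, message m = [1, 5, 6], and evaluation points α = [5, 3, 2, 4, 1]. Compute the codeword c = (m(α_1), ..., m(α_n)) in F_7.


c = [1, 0, 0, 5, 5]

Message polynomial: m(x) = 1 + 5·x + 6·x^2 (mod 7).
For each evaluation point α_i, compute m(α_i) mod 7:
  α_1 = 5: Horner steps 6 → 0 → 1, so m(5) = 1.
  α_2 = 3: Horner steps 6 → 2 → 0, so m(3) = 0.
  α_3 = 2: Horner steps 6 → 3 → 0, so m(2) = 0.
  α_4 = 4: Horner steps 6 → 1 → 5, so m(4) = 5.
  α_5 = 1: Horner steps 6 → 4 → 5, so m(1) = 5.
Codeword c = [1, 0, 0, 5, 5] ∈ F_7^5.


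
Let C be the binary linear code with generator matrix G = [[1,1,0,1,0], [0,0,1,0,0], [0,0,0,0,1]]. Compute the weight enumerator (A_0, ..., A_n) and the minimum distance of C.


Weight distribution: A_0 = 1, A_1 = 2, A_2 = 1, A_3 = 1, A_4 = 2, A_5 = 1. Minimum distance d = 1.

Enumerate all 2^3 = 8 messages m ∈ F_2^3.
For each, compute codeword c = mG in F_2^5, then tally its weight.
  m = 000 → c = 00000, weight = 0.
  m = 100 → c = 11010, weight = 3.
  m = 010 → c = 00100, weight = 1.
  m = 110 → c = 11110, weight = 4.
  m = 001 → c = 00001, weight = 1.
  m = 101 → c = 11011, weight = 4.
  m = 011 → c = 00101, weight = 2.
  m = 111 → c = 11111, weight = 5.
Tally weights:
  weight 0: 1 codewords.
  weight 1: 2 codewords.
  weight 2: 1 codewords.
  weight 3: 1 codewords.
  weight 4: 2 codewords.
  weight 5: 1 codewords.
Minimum distance d = smallest w > 0 with A_w > 0 = 1.
Sanity: Σ A_w = 8 = 2^3 = 8 ✓.


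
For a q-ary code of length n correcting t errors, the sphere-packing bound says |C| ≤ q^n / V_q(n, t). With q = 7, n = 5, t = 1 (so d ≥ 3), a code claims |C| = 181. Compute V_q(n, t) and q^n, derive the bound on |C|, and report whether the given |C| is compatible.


V_q(n, t) = 31, q^n = 16807, Hamming bound = 542, |C| = 181 ≤ bound (satisfied).

Step 1: Compute V_q(n, t) = Σ_{j=0}^1 C(n, j) (q−1)^j.
  j = 0: C(5,0)·(6)^0 = 1·1 = 1.
  j = 1: C(5,1)·(6)^1 = 5·6 = 30.
  V_q(n, t) = 1 + 30 = 31.
Step 2: q^n = 7^5 = 16807.
Step 3: Hamming bound ⌊q^n / V_q(n,t)⌋ = ⌊16807/31⌋ = 542.
Step 4: Compare |C| = 181 to 542: satisfied.
The claimed |C| lies below the Hamming bound.


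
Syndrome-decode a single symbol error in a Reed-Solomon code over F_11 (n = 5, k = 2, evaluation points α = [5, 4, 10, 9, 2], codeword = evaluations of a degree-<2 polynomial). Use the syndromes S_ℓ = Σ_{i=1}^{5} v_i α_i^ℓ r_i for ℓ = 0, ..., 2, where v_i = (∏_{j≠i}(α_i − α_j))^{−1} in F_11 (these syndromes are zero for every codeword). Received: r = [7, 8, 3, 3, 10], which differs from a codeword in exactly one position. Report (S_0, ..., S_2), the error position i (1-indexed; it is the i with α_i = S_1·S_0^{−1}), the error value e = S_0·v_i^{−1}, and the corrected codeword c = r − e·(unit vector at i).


S = (5, 6, 5), error at position 3, error magnitude e = 1, c = [7, 8, 2, 3, 10].

Step 1: column multipliers v_i = (∏_{j≠i}(α_i − α_j))^{−1} mod 11.
  i = 1 (α = 5): (5−4)(5−10)(5−9)(5−2) = 1·(−5)·(−4)·3 = 60 ≡ 5, so v_1 = 5^{−1} = 9 (mod 11).
  i = 2 (α = 4): (4−5)(4−10)(4−9)(4−2) = (−1)·(−6)·(−5)·2 = −60 ≡ 6, so v_2 = 6^{−1} = 2 (mod 11).
  i = 3 (α = 10): (10−5)(10−4)(10−9)(10−2) = 5·6·1·8 = 240 ≡ 9, so v_3 = 9^{−1} = 5 (mod 11).
  i = 4 (α = 9): (9−5)(9−4)(9−10)(9−2) = 4·5·(−1)·7 = −140 ≡ 3, so v_4 = 3^{−1} = 4 (mod 11).
  i = 5 (α = 2): (2−5)(2−4)(2−10)(2−9) = (−3)·(−2)·(−8)·(−7) = 336 ≡ 6, so v_5 = 6^{−1} = 2 (mod 11).
  v = [9, 2, 5, 4, 2].
Step 2: syndromes of r = [7, 8, 3, 3, 10] (all sums mod 11).
  S_0 = Σ v_i r_i = 9·7 + 2·8 + 5·3 + 4·3 + 2·10 = 126 ≡ 5.
  S_1 = Σ v_i α_i r_i = 9·5·7 + 2·4·8 + 5·10·3 + 4·9·3 + 2·2·10 = 677 ≡ 6.
  α_i^2 mod 11 = [3, 5, 1, 4, 4].
  S_2 = Σ v_i α_i^2 r_i = 9·3·7 + 2·5·8 + 5·1·3 + 4·4·3 + 2·4·10 = 412 ≡ 5.
  S = (5, 6, 5) ≠ 0, so r is not a codeword (an error is present).
Step 3: locate the error. For a single error e at position i, S_ℓ = v_i·e·α_i^ℓ, so α_err = S_1/S_0.
  S_0^{−1} = 5^{−1} = 9 (mod 11), so α_err = 6·9 = 54 ≡ 10 = α_3. Error position i = 3.
  Consistency check: S_2/S_1 = 5·2 = 10 ≡ 10 = α_err ✓ (single-error assumption holds).
Step 4: error magnitude e = S_0/v_3 = S_0·∏_{j≠3}(α_3 − α_j) = 5·9 = 45 ≡ 1 (mod 11).
Step 5: correct position 3: c_3 = r_3 − e = 3 − 1 ≡ 2 (mod 11). Hence c = [7, 8, 2, 3, 10].
  Check: interpolating c through the α_i gives m(x) = 1 + 10·x (degree < 2) with m(α_i) = c_i for every i, so c is indeed a codeword.


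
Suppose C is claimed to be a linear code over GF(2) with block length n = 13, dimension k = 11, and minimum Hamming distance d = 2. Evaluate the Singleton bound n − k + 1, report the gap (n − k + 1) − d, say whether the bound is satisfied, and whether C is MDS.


Singleton RHS = n − k + 1 = 3, slack = 1, bound satisfied, not MDS.

Singleton bound: d ≤ n − k + 1.
Here n = 13, k = 11, so n − k + 1 = 3.
Given d = 2, check d ≤ 3: YES.
Slack = (n − k + 1) − d = 1.
The code is NOT MDS (slack = 1 > 0).
Description: the claimed parameters are [13, 11, 2]_2; such a code would be non-MDS.


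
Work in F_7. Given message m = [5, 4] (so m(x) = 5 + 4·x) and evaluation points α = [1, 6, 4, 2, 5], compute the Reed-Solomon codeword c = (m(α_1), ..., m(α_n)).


c = [2, 1, 0, 6, 4]

Message polynomial: m(x) = 5 + 4·x (mod 7).
For each evaluation point α_i, compute m(α_i) mod 7:
  α_1 = 1: Horner steps 4 → 2, so m(1) = 2.
  α_2 = 6: Horner steps 4 → 1, so m(6) = 1.
  α_3 = 4: Horner steps 4 → 0, so m(4) = 0.
  α_4 = 2: Horner steps 4 → 6, so m(2) = 6.
  α_5 = 5: Horner steps 4 → 4, so m(5) = 4.
Codeword c = [2, 1, 0, 6, 4] ∈ F_7^5.


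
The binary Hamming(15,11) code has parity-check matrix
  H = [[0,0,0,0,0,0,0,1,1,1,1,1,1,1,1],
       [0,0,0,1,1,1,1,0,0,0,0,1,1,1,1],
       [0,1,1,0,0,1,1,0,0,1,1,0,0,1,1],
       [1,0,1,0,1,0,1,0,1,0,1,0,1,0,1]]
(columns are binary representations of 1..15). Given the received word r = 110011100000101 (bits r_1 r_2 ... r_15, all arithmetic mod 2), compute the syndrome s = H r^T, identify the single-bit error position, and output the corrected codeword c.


s = (0, 1, 0, 1)^T, error position = 5, corrected codeword c = 110001100000101

Compute s = H r^T mod 2 one row at a time:
  s_1 = 0 + 0 + 0 + 0 + 0 + 1 + 0 + 1 = 2 ≡ 0 (mod 2).
  s_2 = 0 + 1 + 1 + 1 + 0 + 1 + 0 + 1 = 5 ≡ 1 (mod 2).
  s_3 = 1 + 0 + 1 + 1 + 0 + 0 + 0 + 1 = 4 ≡ 0 (mod 2).
  s_4 = 1 + 0 + 1 + 1 + 0 + 0 + 1 + 1 = 5 ≡ 1 (mod 2).
s = (0, 1, 0, 1)^T — this equals column 5 of H (binary 0101), so error is at position 5.
Correct: flip bit 5 of r = 110011100000101 to get c = 110001100000101.


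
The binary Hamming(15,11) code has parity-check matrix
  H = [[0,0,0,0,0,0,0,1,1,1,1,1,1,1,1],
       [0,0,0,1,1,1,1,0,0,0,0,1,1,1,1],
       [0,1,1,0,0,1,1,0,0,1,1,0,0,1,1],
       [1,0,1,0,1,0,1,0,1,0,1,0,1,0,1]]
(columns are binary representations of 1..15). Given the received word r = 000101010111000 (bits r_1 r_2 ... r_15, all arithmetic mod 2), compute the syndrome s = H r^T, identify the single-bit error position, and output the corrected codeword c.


s = (0, 1, 1, 1)^T, error position = 7, corrected codeword c = 000101110111000

Compute s = H r^T mod 2 one row at a time:
  s_1 = 1 + 0 + 1 + 1 + 1 + 0 + 0 + 0 = 4 ≡ 0 (mod 2).
  s_2 = 1 + 0 + 1 + 0 + 1 + 0 + 0 + 0 = 3 ≡ 1 (mod 2).
  s_3 = 0 + 0 + 1 + 0 + 1 + 1 + 0 + 0 = 3 ≡ 1 (mod 2).
  s_4 = 0 + 0 + 0 + 0 + 0 + 1 + 0 + 0 = 1 ≡ 1 (mod 2).
s = (0, 1, 1, 1)^T — this equals column 7 of H (binary 0111), so error is at position 7.
Correct: flip bit 7 of r = 000101010111000 to get c = 000101110111000.


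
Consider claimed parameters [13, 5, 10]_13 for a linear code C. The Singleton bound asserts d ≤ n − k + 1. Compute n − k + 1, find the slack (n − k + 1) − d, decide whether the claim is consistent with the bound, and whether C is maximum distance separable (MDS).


Singleton RHS = n − k + 1 = 9, slack = -1, bound violated (no such code; not MDS).

Singleton bound: d ≤ n − k + 1.
Here n = 13, k = 5, so n − k + 1 = 9.
Given d = 10, check d ≤ 9: NO.
Slack = (n − k + 1) − d = -1.
The slack is negative: d = 10 exceeds n − k + 1 = 9 by 1, so the Singleton bound is violated and no linear [13, 5, 10]_13 code can exist. In particular it is not MDS (MDS requires d = n − k + 1 exactly).
Description: the claimed parameters are [13, 5, 10]_13; such a code would be impossible (violates the Singleton bound).


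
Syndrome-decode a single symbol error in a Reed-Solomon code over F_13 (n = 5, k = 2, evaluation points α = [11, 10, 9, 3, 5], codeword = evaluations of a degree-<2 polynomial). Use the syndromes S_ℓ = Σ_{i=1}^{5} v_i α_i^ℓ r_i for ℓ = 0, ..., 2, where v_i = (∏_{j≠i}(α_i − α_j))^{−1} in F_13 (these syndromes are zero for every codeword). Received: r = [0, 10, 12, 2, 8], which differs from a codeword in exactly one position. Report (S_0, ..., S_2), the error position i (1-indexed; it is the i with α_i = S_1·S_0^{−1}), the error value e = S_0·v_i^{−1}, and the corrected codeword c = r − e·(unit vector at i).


S = (2, 5, 6), error at position 3, error magnitude e = 5, c = [0, 10, 7, 2, 8].

Step 1: column multipliers v_i = (∏_{j≠i}(α_i − α_j))^{−1} mod 13.
  i = 1 (α = 11): (11−10)(11−9)(11−3)(11−5) = 1·2·8·6 = 96 ≡ 5, so v_1 = 5^{−1} = 8 (mod 13).
  i = 2 (α = 10): (10−11)(10−9)(10−3)(10−5) = (−1)·1·7·5 = −35 ≡ 4, so v_2 = 4^{−1} = 10 (mod 13).
  i = 3 (α = 9): (9−11)(9−10)(9−3)(9−5) = (−2)·(−1)·6·4 = 48 ≡ 9, so v_3 = 9^{−1} = 3 (mod 13).
  i = 4 (α = 3): (3−11)(3−10)(3−9)(3−5) = (−8)·(−7)·(−6)·(−2) = 672 ≡ 9, so v_4 = 9^{−1} = 3 (mod 13).
  i = 5 (α = 5): (5−11)(5−10)(5−9)(5−3) = (−6)·(−5)·(−4)·2 = −240 ≡ 7, so v_5 = 7^{−1} = 2 (mod 13).
  v = [8, 10, 3, 3, 2].
Step 2: syndromes of r = [0, 10, 12, 2, 8] (all sums mod 13).
  S_0 = Σ v_i r_i = 8·0 + 10·10 + 3·12 + 3·2 + 2·8 = 158 ≡ 2.
  S_1 = Σ v_i α_i r_i = 8·11·0 + 10·10·10 + 3·9·12 + 3·3·2 + 2·5·8 = 1422 ≡ 5.
  α_i^2 mod 13 = [4, 9, 3, 9, 12].
  S_2 = Σ v_i α_i^2 r_i = 8·4·0 + 10·9·10 + 3·3·12 + 3·9·2 + 2·12·8 = 1254 ≡ 6.
  S = (2, 5, 6) ≠ 0, so r is not a codeword (an error is present).
Step 3: locate the error. For a single error e at position i, S_ℓ = v_i·e·α_i^ℓ, so α_err = S_1/S_0.
  S_0^{−1} = 2^{−1} = 7 (mod 13), so α_err = 5·7 = 35 ≡ 9 = α_3. Error position i = 3.
  Consistency check: S_2/S_1 = 6·8 = 48 ≡ 9 = α_err ✓ (single-error assumption holds).
Step 4: error magnitude e = S_0/v_3 = S_0·∏_{j≠3}(α_3 − α_j) = 2·9 = 18 ≡ 5 (mod 13).
Step 5: correct position 3: c_3 = r_3 − e = 12 − 5 ≡ 7 (mod 13). Hence c = [0, 10, 7, 2, 8].
  Check: interpolating c through the α_i gives m(x) = 6 + 3·x (degree < 2) with m(α_i) = c_i for every i, so c is indeed a codeword.


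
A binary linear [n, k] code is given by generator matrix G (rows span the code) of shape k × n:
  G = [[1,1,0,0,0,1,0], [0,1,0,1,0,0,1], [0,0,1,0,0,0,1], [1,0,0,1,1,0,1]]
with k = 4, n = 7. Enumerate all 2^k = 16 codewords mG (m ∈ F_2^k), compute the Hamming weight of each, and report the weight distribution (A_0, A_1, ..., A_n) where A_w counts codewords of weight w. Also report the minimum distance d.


Weight distribution: A_0 = 1, A_2 = 2, A_3 = 4, A_4 = 5, A_5 = 4. Minimum distance d = 2.

Enumerate all 2^4 = 16 messages m ∈ F_2^4.
For each, compute codeword c = mG in F_2^7, then tally its weight.
  m = 0000 → c = 0000000, weight = 0.
  m = 1000 → c = 1100010, weight = 3.
  m = 0100 → c = 0101001, weight = 3.
  m = 1100 → c = 1001011, weight = 4.
  m = 0010 → c = 0010001, weight = 2.
  m = 1010 → c = 1110011, weight = 5.
  m = 0110 → c = 0111000, weight = 3.
  m = 1110 → c = 1011010, weight = 4.
  m = 0001 → c = 1001101, weight = 4.
  m = 1001 → c = 0101111, weight = 5.
  m = 0101 → c = 1100100, weight = 3.
  m = 1101 → c = 0000110, weight = 2.
  m = 0011 → c = 1011100, weight = 4.
  m = 1011 → c = 0111110, weight = 5.
  m = 0111 → c = 1110101, weight = 5.
  m = 1111 → c = 0010111, weight = 4.
Tally weights:
  weight 0: 1 codewords.
  weight 2: 2 codewords.
  weight 3: 4 codewords.
  weight 4: 5 codewords.
  weight 5: 4 codewords.
Minimum distance d = smallest w > 0 with A_w > 0 = 2.
Sanity: Σ A_w = 16 = 2^4 = 16 ✓.


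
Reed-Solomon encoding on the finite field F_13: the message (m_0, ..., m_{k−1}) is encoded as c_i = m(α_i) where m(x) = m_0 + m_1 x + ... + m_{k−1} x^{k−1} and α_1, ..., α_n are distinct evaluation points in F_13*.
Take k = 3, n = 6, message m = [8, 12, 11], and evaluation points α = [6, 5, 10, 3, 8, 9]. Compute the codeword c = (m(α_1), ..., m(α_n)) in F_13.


c = [8, 5, 6, 0, 2, 6]

Message polynomial: m(x) = 8 + 12·x + 11·x^2 (mod 13).
For each evaluation point α_i, compute m(α_i) mod 13:
  α_1 = 6: Horner steps 11 → 0 → 8, so m(6) = 8.
  α_2 = 5: Horner steps 11 → 2 → 5, so m(5) = 5.
  α_3 = 10: Horner steps 11 → 5 → 6, so m(10) = 6.
  α_4 = 3: Horner steps 11 → 6 → 0, so m(3) = 0.
  α_5 = 8: Horner steps 11 → 9 → 2, so m(8) = 2.
  α_6 = 9: Horner steps 11 → 7 → 6, so m(9) = 6.
Codeword c = [8, 5, 6, 0, 2, 6] ∈ F_13^6.


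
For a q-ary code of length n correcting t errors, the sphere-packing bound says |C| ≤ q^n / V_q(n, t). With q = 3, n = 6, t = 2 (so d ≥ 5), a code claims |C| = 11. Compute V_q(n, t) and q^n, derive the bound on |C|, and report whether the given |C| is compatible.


V_q(n, t) = 73, q^n = 729, Hamming bound = 9, |C| = 11 > bound (violated).

Step 1: Compute V_q(n, t) = Σ_{j=0}^2 C(n, j) (q−1)^j.
  j = 0: C(6,0)·(2)^0 = 1·1 = 1.
  j = 1: C(6,1)·(2)^1 = 6·2 = 12.
  j = 2: C(6,2)·(2)^2 = 15·4 = 60.
  V_q(n, t) = 1 + 12 + 60 = 73.
Step 2: q^n = 3^6 = 729.
Step 3: Hamming bound ⌊q^n / V_q(n,t)⌋ = ⌊729/73⌋ = 9.
Step 4: Compare |C| = 11 to 9: violated.
The claimed |C| lies above the Hamming bound, so no 3-ary code of length 6 with d ≥ 5 can have 11 codewords.


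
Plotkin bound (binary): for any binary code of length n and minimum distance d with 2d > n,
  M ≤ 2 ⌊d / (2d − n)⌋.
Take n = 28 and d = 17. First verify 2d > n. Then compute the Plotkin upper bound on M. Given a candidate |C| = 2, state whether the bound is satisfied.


Plotkin bound M ≤ 4; given |C| = 2 ≤ bound (satisfied).

Check applicability: 2d = 34, n = 28.
2d − n = 6 > 0, so Plotkin applies.
Compute d/(2d−n) = 17/6 ≈ 2.8333.
⌊d/(2d−n)⌋ = 2.
Plotkin bound: M ≤ 2·2 = 4.
Given |C| = 2, check: satisfied.
This |C| is below the Plotkin bound.


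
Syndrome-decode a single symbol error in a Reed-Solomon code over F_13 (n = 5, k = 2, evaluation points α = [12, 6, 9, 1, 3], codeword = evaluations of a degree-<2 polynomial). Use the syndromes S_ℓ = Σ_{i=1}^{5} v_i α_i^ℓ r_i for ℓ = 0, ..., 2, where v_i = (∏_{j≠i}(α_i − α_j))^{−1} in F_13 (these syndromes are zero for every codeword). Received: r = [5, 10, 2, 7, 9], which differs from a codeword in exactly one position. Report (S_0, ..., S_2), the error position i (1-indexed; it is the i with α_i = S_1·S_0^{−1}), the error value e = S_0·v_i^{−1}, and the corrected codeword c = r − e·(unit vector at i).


S = (5, 4, 11), error at position 2, error magnitude e = 11, c = [5, 12, 2, 7, 9].

Step 1: column multipliers v_i = (∏_{j≠i}(α_i − α_j))^{−1} mod 13.
  i = 1 (α = 12): (12−6)(12−9)(12−1)(12−3) = 6·3·11·9 = 1782 ≡ 1, so v_1 = 1^{−1} = 1 (mod 13).
  i = 2 (α = 6): (6−12)(6−9)(6−1)(6−3) = (−6)·(−3)·5·3 = 270 ≡ 10, so v_2 = 10^{−1} = 4 (mod 13).
  i = 3 (α = 9): (9−12)(9−6)(9−1)(9−3) = (−3)·3·8·6 = −432 ≡ 10, so v_3 = 10^{−1} = 4 (mod 13).
  i = 4 (α = 1): (1−12)(1−6)(1−9)(1−3) = (−11)·(−5)·(−8)·(−2) = 880 ≡ 9, so v_4 = 9^{−1} = 3 (mod 13).
  i = 5 (α = 3): (3−12)(3−6)(3−9)(3−1) = (−9)·(−3)·(−6)·2 = −324 ≡ 1, so v_5 = 1^{−1} = 1 (mod 13).
  v = [1, 4, 4, 3, 1].
Step 2: syndromes of r = [5, 10, 2, 7, 9] (all sums mod 13).
  S_0 = Σ v_i r_i = 1·5 + 4·10 + 4·2 + 3·7 + 1·9 = 83 ≡ 5.
  S_1 = Σ v_i α_i r_i = 1·12·5 + 4·6·10 + 4·9·2 + 3·1·7 + 1·3·9 = 420 ≡ 4.
  α_i^2 mod 13 = [1, 10, 3, 1, 9].
  S_2 = Σ v_i α_i^2 r_i = 1·1·5 + 4·10·10 + 4·3·2 + 3·1·7 + 1·9·9 = 531 ≡ 11.
  S = (5, 4, 11) ≠ 0, so r is not a codeword (an error is present).
Step 3: locate the error. For a single error e at position i, S_ℓ = v_i·e·α_i^ℓ, so α_err = S_1/S_0.
  S_0^{−1} = 5^{−1} = 8 (mod 13), so α_err = 4·8 = 32 ≡ 6 = α_2. Error position i = 2.
  Consistency check: S_2/S_1 = 11·10 = 110 ≡ 6 = α_err ✓ (single-error assumption holds).
Step 4: error magnitude e = S_0/v_2 = S_0·∏_{j≠2}(α_2 − α_j) = 5·10 = 50 ≡ 11 (mod 13).
Step 5: correct position 2: c_2 = r_2 − e = 10 − 11 ≡ 12 (mod 13). Hence c = [5, 12, 2, 7, 9].
  Check: interpolating c through the α_i gives m(x) = 6 + 1·x (degree < 2) with m(α_i) = c_i for every i, so c is indeed a codeword.


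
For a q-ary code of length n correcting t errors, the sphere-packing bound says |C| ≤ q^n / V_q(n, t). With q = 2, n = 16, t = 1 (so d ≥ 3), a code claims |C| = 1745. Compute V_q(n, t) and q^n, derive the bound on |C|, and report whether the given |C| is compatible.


V_q(n, t) = 17, q^n = 65536, Hamming bound = 3855, |C| = 1745 ≤ bound (satisfied).

Step 1: Compute V_q(n, t) = Σ_{j=0}^1 C(n, j) (q−1)^j.
  j = 0: C(16,0)·(1)^0 = 1·1 = 1.
  j = 1: C(16,1)·(1)^1 = 16·1 = 16.
  V_q(n, t) = 1 + 16 = 17.
Step 2: q^n = 2^16 = 65536.
Step 3: Hamming bound ⌊q^n / V_q(n,t)⌋ = ⌊65536/17⌋ = 3855.
Step 4: Compare |C| = 1745 to 3855: satisfied.
The claimed |C| lies below the Hamming bound.


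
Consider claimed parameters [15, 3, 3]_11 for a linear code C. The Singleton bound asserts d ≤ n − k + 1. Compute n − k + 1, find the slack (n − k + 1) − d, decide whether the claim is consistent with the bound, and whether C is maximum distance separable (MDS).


Singleton RHS = n − k + 1 = 13, slack = 10, bound satisfied, not MDS.

Singleton bound: d ≤ n − k + 1.
Here n = 15, k = 3, so n − k + 1 = 13.
Given d = 3, check d ≤ 13: YES.
Slack = (n − k + 1) − d = 10.
The code is NOT MDS (slack = 10 > 0).
Description: the claimed parameters are [15, 3, 3]_11; such a code would be non-MDS.


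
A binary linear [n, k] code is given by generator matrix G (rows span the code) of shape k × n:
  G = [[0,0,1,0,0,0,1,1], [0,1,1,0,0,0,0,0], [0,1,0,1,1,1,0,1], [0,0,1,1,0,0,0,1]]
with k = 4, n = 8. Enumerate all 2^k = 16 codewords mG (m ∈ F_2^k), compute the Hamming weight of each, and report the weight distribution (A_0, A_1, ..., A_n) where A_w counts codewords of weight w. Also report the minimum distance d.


Weight distribution: A_0 = 1, A_2 = 3, A_3 = 4, A_4 = 3, A_5 = 4, A_6 = 1. Minimum distance d = 2.

Enumerate all 2^4 = 16 messages m ∈ F_2^4.
For each, compute codeword c = mG in F_2^8, then tally its weight.
  m = 0000 → c = 00000000, weight = 0.
  m = 1000 → c = 00100011, weight = 3.
  m = 0100 → c = 01100000, weight = 2.
  m = 1100 → c = 01000011, weight = 3.
  m = 0010 → c = 01011101, weight = 5.
  m = 1010 → c = 01111110, weight = 6.
  m = 0110 → c = 00111101, weight = 5.
  m = 1110 → c = 00011110, weight = 4.
  m = 0001 → c = 00110001, weight = 3.
  m = 1001 → c = 00010010, weight = 2.
  m = 0101 → c = 01010001, weight = 3.
  m = 1101 → c = 01110010, weight = 4.
  m = 0011 → c = 01101100, weight = 4.
  m = 1011 → c = 01001111, weight = 5.
  m = 0111 → c = 00001100, weight = 2.
  m = 1111 → c = 00101111, weight = 5.
Tally weights:
  weight 0: 1 codewords.
  weight 2: 3 codewords.
  weight 3: 4 codewords.
  weight 4: 3 codewords.
  weight 5: 4 codewords.
  weight 6: 1 codewords.
Minimum distance d = smallest w > 0 with A_w > 0 = 2.
Sanity: Σ A_w = 16 = 2^4 = 16 ✓.


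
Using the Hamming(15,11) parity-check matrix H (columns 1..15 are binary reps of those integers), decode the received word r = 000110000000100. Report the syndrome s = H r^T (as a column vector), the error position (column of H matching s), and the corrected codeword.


s = (1, 1, 0, 0)^T, error position = 12, corrected codeword c = 000110000001100

Compute s = H r^T mod 2 one row at a time:
  s_1 = 0 + 0 + 0 + 0 + 0 + 1 + 0 + 0 = 1 ≡ 1 (mod 2).
  s_2 = 1 + 1 + 0 + 0 + 0 + 1 + 0 + 0 = 3 ≡ 1 (mod 2).
  s_3 = 0 + 0 + 0 + 0 + 0 + 0 + 0 + 0 = 0 ≡ 0 (mod 2).
  s_4 = 0 + 0 + 1 + 0 + 0 + 0 + 1 + 0 = 2 ≡ 0 (mod 2).
s = (1, 1, 0, 0)^T — this equals column 12 of H (binary 1100), so error is at position 12.
Correct: flip bit 12 of r = 000110000000100 to get c = 000110000001100.


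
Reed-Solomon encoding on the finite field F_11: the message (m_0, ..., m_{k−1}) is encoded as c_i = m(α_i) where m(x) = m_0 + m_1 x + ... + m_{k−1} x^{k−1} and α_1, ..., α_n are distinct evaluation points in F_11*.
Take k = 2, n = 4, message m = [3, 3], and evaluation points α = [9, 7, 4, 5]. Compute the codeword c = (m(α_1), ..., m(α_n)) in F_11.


c = [8, 2, 4, 7]

Message polynomial: m(x) = 3 + 3·x (mod 11).
For each evaluation point α_i, compute m(α_i) mod 11:
  α_1 = 9: Horner steps 3 → 8, so m(9) = 8.
  α_2 = 7: Horner steps 3 → 2, so m(7) = 2.
  α_3 = 4: Horner steps 3 → 4, so m(4) = 4.
  α_4 = 5: Horner steps 3 → 7, so m(5) = 7.
Codeword c = [8, 2, 4, 7] ∈ F_11^4.


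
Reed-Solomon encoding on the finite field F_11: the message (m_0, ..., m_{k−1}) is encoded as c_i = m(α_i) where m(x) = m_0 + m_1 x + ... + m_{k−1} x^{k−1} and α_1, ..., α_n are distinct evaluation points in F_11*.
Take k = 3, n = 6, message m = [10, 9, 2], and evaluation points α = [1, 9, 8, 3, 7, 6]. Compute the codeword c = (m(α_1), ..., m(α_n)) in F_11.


c = [10, 0, 1, 0, 6, 4]

Message polynomial: m(x) = 10 + 9·x + 2·x^2 (mod 11).
For each evaluation point α_i, compute m(α_i) mod 11:
  α_1 = 1: Horner steps 2 → 0 → 10, so m(1) = 10.
  α_2 = 9: Horner steps 2 → 5 → 0, so m(9) = 0.
  α_3 = 8: Horner steps 2 → 3 → 1, so m(8) = 1.
  α_4 = 3: Horner steps 2 → 4 → 0, so m(3) = 0.
  α_5 = 7: Horner steps 2 → 1 → 6, so m(7) = 6.
  α_6 = 6: Horner steps 2 → 10 → 4, so m(6) = 4.
Codeword c = [10, 0, 1, 0, 6, 4] ∈ F_11^6.


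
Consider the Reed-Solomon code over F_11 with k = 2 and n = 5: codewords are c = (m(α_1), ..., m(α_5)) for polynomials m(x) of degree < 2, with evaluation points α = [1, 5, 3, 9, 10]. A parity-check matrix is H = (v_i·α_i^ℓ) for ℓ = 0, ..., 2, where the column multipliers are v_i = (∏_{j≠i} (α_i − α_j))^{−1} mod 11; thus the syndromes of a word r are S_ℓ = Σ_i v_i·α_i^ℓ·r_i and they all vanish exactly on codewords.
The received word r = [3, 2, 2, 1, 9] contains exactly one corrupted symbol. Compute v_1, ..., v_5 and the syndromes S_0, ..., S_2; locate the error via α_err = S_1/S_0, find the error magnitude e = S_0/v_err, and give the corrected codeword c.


S = (2, 6, 7), error at position 3, error magnitude e = 5, c = [3, 2, 8, 1, 9].

Step 1: column multipliers v_i = (∏_{j≠i}(α_i − α_j))^{−1} mod 11.
  i = 1 (α = 1): (1−5)(1−3)(1−9)(1−10) = (−4)·(−2)·(−8)·(−9) = 576 ≡ 4, so v_1 = 4^{−1} = 3 (mod 11).
  i = 2 (α = 5): (5−1)(5−3)(5−9)(5−10) = 4·2·(−4)·(−5) = 160 ≡ 6, so v_2 = 6^{−1} = 2 (mod 11).
  i = 3 (α = 3): (3−1)(3−5)(3−9)(3−10) = 2·(−2)·(−6)·(−7) = −168 ≡ 8, so v_3 = 8^{−1} = 7 (mod 11).
  i = 4 (α = 9): (9−1)(9−5)(9−3)(9−10) = 8·4·6·(−1) = −192 ≡ 6, so v_4 = 6^{−1} = 2 (mod 11).
  i = 5 (α = 10): (10−1)(10−5)(10−3)(10−9) = 9·5·7·1 = 315 ≡ 7, so v_5 = 7^{−1} = 8 (mod 11).
  v = [3, 2, 7, 2, 8].
Step 2: syndromes of r = [3, 2, 2, 1, 9] (all sums mod 11).
  S_0 = Σ v_i r_i = 3·3 + 2·2 + 7·2 + 2·1 + 8·9 = 101 ≡ 2.
  S_1 = Σ v_i α_i r_i = 3·1·3 + 2·5·2 + 7·3·2 + 2·9·1 + 8·10·9 = 809 ≡ 6.
  α_i^2 mod 11 = [1, 3, 9, 4, 1].
  S_2 = Σ v_i α_i^2 r_i = 3·1·3 + 2·3·2 + 7·9·2 + 2·4·1 + 8·1·9 = 227 ≡ 7.
  S = (2, 6, 7) ≠ 0, so r is not a codeword (an error is present).
Step 3: locate the error. For a single error e at position i, S_ℓ = v_i·e·α_i^ℓ, so α_err = S_1/S_0.
  S_0^{−1} = 2^{−1} = 6 (mod 11), so α_err = 6·6 = 36 ≡ 3 = α_3. Error position i = 3.
  Consistency check: S_2/S_1 = 7·2 = 14 ≡ 3 = α_err ✓ (single-error assumption holds).
Step 4: error magnitude e = S_0/v_3 = S_0·∏_{j≠3}(α_3 − α_j) = 2·8 = 16 ≡ 5 (mod 11).
Step 5: correct position 3: c_3 = r_3 − e = 2 − 5 ≡ 8 (mod 11). Hence c = [3, 2, 8, 1, 9].
  Check: interpolating c through the α_i gives m(x) = 6 + 8·x (degree < 2) with m(α_i) = c_i for every i, so c is indeed a codeword.


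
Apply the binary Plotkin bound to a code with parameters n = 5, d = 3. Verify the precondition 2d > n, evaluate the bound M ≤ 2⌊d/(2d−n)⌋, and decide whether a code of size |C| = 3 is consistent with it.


Plotkin bound M ≤ 6; given |C| = 3 ≤ bound (satisfied).

Check applicability: 2d = 6, n = 5.
2d − n = 1 > 0, so Plotkin applies.
Compute d/(2d−n) = 3/1 ≈ 3.0000.
⌊d/(2d−n)⌋ = 3.
Plotkin bound: M ≤ 2·3 = 6.
Given |C| = 3, check: satisfied.
This |C| is below the Plotkin bound.


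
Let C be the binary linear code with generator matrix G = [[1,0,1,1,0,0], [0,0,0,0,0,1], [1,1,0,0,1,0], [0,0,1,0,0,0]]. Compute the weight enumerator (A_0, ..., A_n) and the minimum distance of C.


Weight distribution: A_0 = 1, A_1 = 2, A_2 = 2, A_3 = 4, A_4 = 5, A_5 = 2. Minimum distance d = 1.

Enumerate all 2^4 = 16 messages m ∈ F_2^4.
For each, compute codeword c = mG in F_2^6, then tally its weight.
  m = 0000 → c = 000000, weight = 0.
  m = 1000 → c = 101100, weight = 3.
  m = 0100 → c = 000001, weight = 1.
  m = 1100 → c = 101101, weight = 4.
  m = 0010 → c = 110010, weight = 3.
  m = 1010 → c = 011110, weight = 4.
  m = 0110 → c = 110011, weight = 4.
  m = 1110 → c = 011111, weight = 5.
  m = 0001 → c = 001000, weight = 1.
  m = 1001 → c = 100100, weight = 2.
  m = 0101 → c = 001001, weight = 2.
  m = 1101 → c = 100101, weight = 3.
  m = 0011 → c = 111010, weight = 4.
  m = 1011 → c = 010110, weight = 3.
  m = 0111 → c = 111011, weight = 5.
  m = 1111 → c = 010111, weight = 4.
Tally weights:
  weight 0: 1 codewords.
  weight 1: 2 codewords.
  weight 2: 2 codewords.
  weight 3: 4 codewords.
  weight 4: 5 codewords.
  weight 5: 2 codewords.
Minimum distance d = smallest w > 0 with A_w > 0 = 1.
Sanity: Σ A_w = 16 = 2^4 = 16 ✓.


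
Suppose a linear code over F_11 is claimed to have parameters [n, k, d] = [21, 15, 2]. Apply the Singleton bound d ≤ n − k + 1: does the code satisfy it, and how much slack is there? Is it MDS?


Singleton RHS = n − k + 1 = 7, slack = 5, bound satisfied, not MDS.

Singleton bound: d ≤ n − k + 1.
Here n = 21, k = 15, so n − k + 1 = 7.
Given d = 2, check d ≤ 7: YES.
Slack = (n − k + 1) − d = 5.
The code is NOT MDS (slack = 5 > 0).
Description: the claimed parameters are [21, 15, 2]_11; such a code would be non-MDS.
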